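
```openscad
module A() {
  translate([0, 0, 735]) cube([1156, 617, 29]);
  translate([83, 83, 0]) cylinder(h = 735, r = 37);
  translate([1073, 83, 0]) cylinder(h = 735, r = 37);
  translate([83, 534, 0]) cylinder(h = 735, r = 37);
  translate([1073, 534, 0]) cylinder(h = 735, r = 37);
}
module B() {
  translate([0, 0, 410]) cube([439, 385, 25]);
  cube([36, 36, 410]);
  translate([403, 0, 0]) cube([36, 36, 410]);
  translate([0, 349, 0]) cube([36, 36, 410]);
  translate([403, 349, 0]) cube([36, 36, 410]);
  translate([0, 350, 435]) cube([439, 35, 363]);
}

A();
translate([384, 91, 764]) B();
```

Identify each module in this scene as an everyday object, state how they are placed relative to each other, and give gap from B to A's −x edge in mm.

The chair's min-x is at 384; the table's min-x is 0; gap = 384 mm.

A is a table. B is a chair. The chair is on top of the table. The gap from the chair to the table's −x edge is 384 mm.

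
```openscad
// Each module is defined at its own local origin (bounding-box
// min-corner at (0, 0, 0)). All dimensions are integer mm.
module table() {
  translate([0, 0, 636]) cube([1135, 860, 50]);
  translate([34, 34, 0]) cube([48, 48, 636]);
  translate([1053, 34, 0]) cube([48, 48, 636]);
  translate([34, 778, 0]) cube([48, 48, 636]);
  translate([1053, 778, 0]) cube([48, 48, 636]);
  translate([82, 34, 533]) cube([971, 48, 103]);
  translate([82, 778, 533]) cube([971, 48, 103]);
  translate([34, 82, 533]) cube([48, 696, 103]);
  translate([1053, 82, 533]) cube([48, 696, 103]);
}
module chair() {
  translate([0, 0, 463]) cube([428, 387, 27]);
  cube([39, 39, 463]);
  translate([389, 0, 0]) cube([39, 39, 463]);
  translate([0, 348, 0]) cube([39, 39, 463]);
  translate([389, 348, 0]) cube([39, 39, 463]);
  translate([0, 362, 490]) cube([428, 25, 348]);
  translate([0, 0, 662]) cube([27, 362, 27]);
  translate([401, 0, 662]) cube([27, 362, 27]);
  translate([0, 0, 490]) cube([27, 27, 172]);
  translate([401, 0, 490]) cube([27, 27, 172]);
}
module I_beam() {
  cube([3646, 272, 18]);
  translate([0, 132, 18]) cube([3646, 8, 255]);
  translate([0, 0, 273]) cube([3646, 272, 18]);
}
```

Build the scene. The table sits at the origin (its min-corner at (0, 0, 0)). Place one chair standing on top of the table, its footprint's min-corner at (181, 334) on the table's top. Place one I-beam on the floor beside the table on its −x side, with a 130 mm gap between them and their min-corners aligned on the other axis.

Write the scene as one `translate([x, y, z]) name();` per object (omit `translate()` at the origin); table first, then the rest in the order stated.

table();
translate([181, 334, 686]) chair();
translate([-3776, 0, 0]) I_beam();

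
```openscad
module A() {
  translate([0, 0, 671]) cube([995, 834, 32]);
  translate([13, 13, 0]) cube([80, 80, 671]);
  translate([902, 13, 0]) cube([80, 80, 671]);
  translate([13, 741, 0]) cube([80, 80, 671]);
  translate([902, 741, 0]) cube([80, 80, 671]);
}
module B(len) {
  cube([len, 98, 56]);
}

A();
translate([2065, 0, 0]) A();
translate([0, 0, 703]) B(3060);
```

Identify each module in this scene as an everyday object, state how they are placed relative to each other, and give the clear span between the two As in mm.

A is a table. B is a beam. A beam spans the tops of two tables. The clear span between the two tables is 1070 mm.

Second table starts at x = 2065; first ends at x = 995; clear span = 2065 − 995 = 1070 mm.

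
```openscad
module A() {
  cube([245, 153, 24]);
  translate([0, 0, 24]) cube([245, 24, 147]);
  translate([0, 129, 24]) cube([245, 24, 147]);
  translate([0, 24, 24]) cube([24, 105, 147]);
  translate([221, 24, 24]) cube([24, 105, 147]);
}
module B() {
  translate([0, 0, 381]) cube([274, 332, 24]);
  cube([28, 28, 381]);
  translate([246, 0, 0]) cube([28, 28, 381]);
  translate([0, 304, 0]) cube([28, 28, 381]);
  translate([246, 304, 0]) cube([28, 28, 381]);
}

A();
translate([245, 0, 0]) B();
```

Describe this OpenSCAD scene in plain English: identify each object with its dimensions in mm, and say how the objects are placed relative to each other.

A is an open storage box with external size 245×153×171 mm and wall thickness 24 mm (the base is also 24 mm thick). The base covers the whole footprint; the four walls stand on the base, with the y-facing walls full-width and the x-facing walls fitting between their inner faces.

B is a four-legged stool. The seat is 274×332 mm, 24 mm thick, top at z = 405 mm. It stands on four square legs, each 28×28 mm in cross-section, from z = 0 to the seat underside, each flush with a corner of the seat.

The stool is against the open box's +x side, with their −y faces flush.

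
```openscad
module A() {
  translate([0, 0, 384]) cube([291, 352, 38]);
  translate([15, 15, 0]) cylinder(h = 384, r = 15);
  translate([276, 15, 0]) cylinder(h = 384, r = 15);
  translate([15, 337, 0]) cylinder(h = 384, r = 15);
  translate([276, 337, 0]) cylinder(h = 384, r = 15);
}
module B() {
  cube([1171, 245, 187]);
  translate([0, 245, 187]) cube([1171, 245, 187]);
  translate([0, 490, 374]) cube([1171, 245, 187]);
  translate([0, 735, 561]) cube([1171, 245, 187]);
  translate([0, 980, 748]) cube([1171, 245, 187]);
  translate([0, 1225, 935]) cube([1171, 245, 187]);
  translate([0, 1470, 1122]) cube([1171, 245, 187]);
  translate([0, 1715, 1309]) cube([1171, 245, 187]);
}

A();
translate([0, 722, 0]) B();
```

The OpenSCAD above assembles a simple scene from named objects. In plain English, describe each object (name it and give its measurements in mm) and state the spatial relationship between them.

A is a simple wooden stool: a rectangular seat 291 mm (x) by 352 mm (y), 38 mm thick, top face at z = 422 mm, on four round legs, each 30 mm in diameter. The legs rest on z = 0, each leg's axis is inset half a diameter from the nearest pair of seat edges (so the leg's bounding box is flush with the corner).

B is a run of 8 identical solid stair steps. Each tread is 1171×245 mm and each step block is 187 mm high. Step 1 rests on the floor; step k is offset from step 1 by (k−1)×245 mm in y and (k−1)×187 mm in z.

The staircase is on the floor beside the stool on its +y side.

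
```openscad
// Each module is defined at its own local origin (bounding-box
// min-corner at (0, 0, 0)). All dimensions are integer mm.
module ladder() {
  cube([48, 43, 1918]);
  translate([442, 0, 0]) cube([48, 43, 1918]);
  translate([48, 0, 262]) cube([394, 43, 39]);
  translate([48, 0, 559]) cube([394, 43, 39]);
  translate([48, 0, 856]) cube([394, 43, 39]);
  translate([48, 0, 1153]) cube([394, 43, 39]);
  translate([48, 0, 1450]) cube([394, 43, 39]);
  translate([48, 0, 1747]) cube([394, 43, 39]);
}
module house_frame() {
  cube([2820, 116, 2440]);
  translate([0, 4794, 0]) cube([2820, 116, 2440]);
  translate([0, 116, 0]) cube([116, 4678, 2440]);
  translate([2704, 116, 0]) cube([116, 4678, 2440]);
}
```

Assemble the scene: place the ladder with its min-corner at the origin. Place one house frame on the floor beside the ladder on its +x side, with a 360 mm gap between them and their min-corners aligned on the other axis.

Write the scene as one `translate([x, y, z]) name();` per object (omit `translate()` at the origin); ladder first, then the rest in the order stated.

ladder();
translate([850, 0, 0]) house_frame();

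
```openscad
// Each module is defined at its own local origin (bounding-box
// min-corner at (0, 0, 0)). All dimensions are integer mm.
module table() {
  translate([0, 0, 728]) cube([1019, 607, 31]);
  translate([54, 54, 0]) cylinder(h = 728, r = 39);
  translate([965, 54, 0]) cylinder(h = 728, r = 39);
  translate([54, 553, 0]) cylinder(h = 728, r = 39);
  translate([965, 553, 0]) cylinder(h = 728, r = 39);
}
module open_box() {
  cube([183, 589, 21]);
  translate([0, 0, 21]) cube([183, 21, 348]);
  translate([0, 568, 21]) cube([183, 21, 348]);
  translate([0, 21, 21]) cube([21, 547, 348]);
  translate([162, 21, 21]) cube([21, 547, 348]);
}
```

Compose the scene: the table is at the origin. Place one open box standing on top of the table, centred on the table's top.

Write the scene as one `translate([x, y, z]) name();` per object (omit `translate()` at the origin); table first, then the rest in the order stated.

table();
translate([418, 9, 759]) open_box();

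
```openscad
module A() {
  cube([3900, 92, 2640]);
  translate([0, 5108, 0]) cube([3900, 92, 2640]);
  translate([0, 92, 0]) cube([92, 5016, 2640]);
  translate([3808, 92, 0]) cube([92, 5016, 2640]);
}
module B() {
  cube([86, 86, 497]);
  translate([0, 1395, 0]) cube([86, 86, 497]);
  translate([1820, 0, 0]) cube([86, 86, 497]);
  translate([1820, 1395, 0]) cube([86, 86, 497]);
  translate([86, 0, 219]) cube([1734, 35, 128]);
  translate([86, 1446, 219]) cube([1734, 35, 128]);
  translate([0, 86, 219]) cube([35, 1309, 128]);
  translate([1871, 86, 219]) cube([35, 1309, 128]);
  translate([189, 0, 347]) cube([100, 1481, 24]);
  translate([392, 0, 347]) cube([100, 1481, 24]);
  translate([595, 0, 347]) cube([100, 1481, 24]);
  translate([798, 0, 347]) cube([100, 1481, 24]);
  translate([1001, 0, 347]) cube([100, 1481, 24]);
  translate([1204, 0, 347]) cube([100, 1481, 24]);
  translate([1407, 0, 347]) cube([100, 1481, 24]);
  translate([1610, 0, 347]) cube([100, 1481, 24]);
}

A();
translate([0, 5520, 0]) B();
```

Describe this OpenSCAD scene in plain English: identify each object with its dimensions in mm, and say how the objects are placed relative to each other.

A is the wall frame of a small rectangular building: four walls, each 2640 mm tall and 92 mm thick, enclosing a footprint 3900 mm (x) by 5200 mm (y) outside-to-outside, with no floor or roof. The front and back walls (the −y and +y sides) span the full width; the two side walls fit between them.

B is a bed frame 1906 mm long (x) by 1481 mm wide (y). Four 86×86 mm corner posts, 497 mm tall, at the corners of the footprint. Four rails of 35 mm thickness and 128 mm height run between adjacent posts with their undersides at z = 219 mm, their outer faces flush with the outside of the frame (the two x-running rails run between the posts' inner faces; the two y-running rails run between the posts' inner faces). 8 slats, each 100 mm wide (x) and 24 mm thick, lie across the top of the two x-running rails, running the full 1481 mm width of the frame in y; the slats are evenly spaced along x between the inner faces of the end posts with equal gaps (rounded down to the nearest mm) at the −x end and between each pair — any rounding remainder accumulates at the +x end.

The bed frame is on the floor beside the house frame on its +y side.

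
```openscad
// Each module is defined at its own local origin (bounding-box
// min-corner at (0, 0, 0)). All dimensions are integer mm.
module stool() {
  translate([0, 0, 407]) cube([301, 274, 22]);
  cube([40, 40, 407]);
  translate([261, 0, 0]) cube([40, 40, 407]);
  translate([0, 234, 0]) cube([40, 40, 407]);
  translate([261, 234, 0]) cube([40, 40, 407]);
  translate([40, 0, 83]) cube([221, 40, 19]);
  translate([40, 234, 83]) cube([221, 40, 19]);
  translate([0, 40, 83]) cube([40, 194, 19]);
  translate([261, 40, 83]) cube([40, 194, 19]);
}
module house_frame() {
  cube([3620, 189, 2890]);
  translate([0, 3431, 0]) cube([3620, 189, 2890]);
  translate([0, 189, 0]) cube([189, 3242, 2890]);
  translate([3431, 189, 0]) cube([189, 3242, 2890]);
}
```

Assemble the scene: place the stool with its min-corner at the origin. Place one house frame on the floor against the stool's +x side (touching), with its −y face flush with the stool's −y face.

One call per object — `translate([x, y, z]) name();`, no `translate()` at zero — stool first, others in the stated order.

stool();
translate([301, 0, 0]) house_frame();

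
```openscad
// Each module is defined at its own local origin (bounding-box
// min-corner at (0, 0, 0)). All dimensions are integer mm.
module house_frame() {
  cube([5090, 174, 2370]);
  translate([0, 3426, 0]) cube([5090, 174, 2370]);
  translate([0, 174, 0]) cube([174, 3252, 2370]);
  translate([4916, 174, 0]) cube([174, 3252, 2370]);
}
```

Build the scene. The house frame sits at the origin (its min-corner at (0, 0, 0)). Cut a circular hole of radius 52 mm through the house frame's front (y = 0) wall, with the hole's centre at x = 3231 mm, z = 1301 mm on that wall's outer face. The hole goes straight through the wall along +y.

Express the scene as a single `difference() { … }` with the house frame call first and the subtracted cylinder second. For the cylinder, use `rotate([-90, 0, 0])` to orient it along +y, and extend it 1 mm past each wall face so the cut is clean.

difference() {
  house_frame();
  translate([3231, -1, 1301]) rotate([-90, 0, 0]) cylinder(h = 176, r = 52);
}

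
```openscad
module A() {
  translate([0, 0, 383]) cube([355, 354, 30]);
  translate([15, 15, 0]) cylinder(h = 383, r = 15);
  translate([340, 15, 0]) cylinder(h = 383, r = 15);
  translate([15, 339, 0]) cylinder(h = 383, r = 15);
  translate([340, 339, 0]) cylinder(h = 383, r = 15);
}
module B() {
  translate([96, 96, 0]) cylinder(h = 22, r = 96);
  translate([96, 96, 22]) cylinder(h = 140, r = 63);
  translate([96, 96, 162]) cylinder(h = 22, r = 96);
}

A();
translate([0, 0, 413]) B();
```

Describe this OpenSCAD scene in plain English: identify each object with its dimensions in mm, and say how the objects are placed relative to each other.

A is a simple wooden stool: a rectangular seat 355 mm (x) by 354 mm (y), 30 mm thick, top face at z = 413 mm, on four round legs, each 30 mm in diameter. The legs rest on z = 0, each leg's axis is inset half a diameter from the nearest pair of seat edges (so the leg's bounding box is flush with the corner).

B is a spool: two coaxial disc flanges of radius 96 mm and thickness 22 mm, joined by a core cylinder of radius 63 mm and height 140 mm. The lower flange rests on z = 0 and the three cylinders share a vertical axis.

The spool is on top of the stool.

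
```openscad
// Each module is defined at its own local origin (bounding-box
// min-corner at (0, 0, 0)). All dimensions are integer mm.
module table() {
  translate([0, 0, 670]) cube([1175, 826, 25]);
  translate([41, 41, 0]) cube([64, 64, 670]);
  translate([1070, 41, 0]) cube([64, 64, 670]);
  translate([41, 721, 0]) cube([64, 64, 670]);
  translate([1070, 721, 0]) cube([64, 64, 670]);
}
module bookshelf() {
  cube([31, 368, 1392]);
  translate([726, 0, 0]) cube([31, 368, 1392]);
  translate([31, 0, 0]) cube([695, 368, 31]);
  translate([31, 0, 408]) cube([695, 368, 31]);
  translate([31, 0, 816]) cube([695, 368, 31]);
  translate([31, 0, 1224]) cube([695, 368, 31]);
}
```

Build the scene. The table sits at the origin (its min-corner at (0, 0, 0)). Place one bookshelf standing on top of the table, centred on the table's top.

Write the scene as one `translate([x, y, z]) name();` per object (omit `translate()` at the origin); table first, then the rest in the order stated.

table();
translate([209, 229, 695]) bookshelf();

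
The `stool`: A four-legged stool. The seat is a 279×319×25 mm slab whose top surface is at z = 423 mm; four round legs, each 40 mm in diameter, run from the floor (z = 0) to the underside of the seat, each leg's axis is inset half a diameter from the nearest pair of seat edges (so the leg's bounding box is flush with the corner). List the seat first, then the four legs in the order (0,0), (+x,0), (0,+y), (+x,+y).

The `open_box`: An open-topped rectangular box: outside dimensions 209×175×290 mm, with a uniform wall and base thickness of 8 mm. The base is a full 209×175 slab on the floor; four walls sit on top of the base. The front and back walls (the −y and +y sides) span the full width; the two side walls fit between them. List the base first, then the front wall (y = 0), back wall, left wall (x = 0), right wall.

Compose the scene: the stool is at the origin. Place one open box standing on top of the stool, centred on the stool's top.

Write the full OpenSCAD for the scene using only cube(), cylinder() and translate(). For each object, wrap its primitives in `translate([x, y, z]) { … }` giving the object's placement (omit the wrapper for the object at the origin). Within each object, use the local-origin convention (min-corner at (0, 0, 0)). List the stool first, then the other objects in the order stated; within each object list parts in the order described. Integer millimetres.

translate([0, 0, 398]) cube([279, 319, 25]);
translate([20, 20, 0]) cylinder(h = 398, r = 20);
translate([259, 20, 0]) cylinder(h = 398, r = 20);
translate([20, 299, 0]) cylinder(h = 398, r = 20);
translate([259, 299, 0]) cylinder(h = 398, r = 20);
translate([35, 72, 423]) {
  cube([209, 175, 8]);
  translate([0, 0, 8]) cube([209, 8, 282]);
  translate([0, 167, 8]) cube([209, 8, 282]);
  translate([0, 8, 8]) cube([8, 159, 282]);
  translate([201, 8, 8]) cube([8, 159, 282]);
}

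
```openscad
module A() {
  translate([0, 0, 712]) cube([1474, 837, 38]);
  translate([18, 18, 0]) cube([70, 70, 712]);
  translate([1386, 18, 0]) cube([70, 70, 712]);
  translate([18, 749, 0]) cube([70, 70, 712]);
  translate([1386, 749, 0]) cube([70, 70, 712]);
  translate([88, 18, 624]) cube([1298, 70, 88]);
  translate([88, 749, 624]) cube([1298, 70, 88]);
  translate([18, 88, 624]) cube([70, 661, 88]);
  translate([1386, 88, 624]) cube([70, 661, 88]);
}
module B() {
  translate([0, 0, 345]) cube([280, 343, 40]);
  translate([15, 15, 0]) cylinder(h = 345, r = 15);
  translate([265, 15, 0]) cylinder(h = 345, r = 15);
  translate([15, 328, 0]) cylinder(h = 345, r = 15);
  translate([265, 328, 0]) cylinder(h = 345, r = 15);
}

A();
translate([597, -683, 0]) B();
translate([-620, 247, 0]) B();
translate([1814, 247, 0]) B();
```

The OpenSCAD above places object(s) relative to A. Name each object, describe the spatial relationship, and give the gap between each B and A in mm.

A is a table. B is a stool. Three stools sit around the table at the −y, −x, +x sides. The gap between each stool and the table is 340 mm.

Each stool's nearest face is 340 mm from the table's bounding box.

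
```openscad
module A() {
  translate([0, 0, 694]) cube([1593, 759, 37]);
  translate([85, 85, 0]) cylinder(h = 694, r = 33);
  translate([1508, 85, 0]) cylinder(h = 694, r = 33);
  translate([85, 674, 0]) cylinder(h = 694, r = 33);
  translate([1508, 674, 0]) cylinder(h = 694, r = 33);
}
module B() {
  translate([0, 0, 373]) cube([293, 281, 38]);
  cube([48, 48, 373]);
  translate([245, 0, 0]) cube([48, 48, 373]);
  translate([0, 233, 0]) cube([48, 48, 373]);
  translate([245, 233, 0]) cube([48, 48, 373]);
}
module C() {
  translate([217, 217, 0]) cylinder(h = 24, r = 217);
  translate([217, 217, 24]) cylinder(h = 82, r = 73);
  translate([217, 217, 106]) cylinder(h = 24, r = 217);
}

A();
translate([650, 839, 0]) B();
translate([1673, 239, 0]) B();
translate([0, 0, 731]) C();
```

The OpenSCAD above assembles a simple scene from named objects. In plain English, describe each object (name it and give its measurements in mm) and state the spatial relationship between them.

A is a table with a 1593×759 mm rectangular top, 37 mm thick, top surface at z = 731 mm, supported by four round legs of 66 mm diameter, each leg's bounding box inset 52 mm from the nearest pair of top edges, running from the floor.

B is a four-legged stool. The seat is 293×281 mm, 38 mm thick, top at z = 411 mm. It stands on four square legs, each 48×48 mm in cross-section, from z = 0 to the seat underside, each flush with a corner of the seat.

C is a spool: two coaxial disc flanges of radius 217 mm and thickness 24 mm, joined by a core cylinder of radius 73 mm and height 82 mm. The lower flange rests on z = 0 and the three cylinders share a vertical axis.

Two stools sit around the table at the +y, +x sides. The spool is on top of the table.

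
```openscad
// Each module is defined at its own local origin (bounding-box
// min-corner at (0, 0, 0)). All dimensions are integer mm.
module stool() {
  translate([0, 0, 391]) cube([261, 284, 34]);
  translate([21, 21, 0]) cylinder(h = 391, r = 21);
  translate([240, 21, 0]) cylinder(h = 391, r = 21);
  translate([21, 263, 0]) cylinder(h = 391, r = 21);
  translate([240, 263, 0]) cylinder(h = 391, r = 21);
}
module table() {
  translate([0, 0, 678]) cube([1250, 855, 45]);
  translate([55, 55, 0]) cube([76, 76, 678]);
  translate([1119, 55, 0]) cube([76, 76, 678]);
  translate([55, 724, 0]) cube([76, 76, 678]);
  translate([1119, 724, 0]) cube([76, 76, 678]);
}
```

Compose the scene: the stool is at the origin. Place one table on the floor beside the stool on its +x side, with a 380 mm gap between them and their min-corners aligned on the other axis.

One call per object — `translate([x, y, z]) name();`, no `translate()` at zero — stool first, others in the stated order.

stool();
translate([641, 0, 0]) table();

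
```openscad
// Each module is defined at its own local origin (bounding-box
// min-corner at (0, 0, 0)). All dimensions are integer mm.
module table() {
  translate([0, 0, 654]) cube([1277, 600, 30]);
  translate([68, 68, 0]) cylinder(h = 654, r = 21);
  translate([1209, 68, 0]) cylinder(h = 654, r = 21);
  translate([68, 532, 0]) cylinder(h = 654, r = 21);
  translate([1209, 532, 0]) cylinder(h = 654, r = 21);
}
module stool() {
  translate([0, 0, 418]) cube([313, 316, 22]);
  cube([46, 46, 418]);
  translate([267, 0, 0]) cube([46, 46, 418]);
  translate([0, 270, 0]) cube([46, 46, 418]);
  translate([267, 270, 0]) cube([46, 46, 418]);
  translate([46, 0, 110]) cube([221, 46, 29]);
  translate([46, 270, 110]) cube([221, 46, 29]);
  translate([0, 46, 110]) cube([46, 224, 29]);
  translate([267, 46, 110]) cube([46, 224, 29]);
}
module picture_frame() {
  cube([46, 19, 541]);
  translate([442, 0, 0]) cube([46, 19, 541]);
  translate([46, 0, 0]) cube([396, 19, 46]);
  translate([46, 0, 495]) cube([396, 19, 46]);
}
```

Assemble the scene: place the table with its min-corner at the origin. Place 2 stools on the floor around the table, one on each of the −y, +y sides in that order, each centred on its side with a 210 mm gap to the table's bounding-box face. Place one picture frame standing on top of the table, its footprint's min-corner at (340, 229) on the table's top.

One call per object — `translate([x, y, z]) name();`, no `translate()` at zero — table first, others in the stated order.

table();
translate([482, -526, 0]) stool();
translate([482, 810, 0]) stool();
translate([340, 229, 684]) picture_frame();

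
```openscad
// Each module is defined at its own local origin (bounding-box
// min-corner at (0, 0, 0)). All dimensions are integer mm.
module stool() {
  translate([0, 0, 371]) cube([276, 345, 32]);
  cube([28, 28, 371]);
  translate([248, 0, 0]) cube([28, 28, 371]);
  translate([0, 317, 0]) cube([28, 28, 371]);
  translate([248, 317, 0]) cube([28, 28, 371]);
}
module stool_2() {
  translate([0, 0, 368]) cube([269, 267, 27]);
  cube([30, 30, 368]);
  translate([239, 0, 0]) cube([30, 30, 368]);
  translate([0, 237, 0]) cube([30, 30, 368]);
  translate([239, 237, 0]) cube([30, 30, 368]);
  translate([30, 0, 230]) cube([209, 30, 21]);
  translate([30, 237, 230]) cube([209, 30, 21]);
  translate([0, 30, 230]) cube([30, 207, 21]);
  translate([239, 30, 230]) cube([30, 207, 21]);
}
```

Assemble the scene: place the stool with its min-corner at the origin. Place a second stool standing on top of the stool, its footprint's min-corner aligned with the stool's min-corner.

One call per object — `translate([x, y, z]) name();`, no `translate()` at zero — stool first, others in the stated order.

stool();
translate([0, 0, 403]) stool_2();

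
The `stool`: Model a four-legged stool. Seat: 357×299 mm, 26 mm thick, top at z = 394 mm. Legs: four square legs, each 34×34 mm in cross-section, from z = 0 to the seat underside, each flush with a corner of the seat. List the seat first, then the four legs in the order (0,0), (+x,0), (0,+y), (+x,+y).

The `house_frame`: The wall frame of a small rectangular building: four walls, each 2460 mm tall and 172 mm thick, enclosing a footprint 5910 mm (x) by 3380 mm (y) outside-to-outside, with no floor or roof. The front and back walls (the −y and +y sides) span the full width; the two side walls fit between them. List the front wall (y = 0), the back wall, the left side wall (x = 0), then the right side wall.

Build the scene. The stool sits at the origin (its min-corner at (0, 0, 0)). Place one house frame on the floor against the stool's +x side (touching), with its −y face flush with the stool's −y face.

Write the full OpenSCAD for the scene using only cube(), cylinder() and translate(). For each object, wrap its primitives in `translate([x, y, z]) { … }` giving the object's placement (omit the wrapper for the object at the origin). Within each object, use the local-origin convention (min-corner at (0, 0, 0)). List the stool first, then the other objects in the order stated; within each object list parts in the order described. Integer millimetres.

translate([0, 0, 368]) cube([357, 299, 26]);
cube([34, 34, 368]);
translate([323, 0, 0]) cube([34, 34, 368]);
translate([0, 265, 0]) cube([34, 34, 368]);
translate([323, 265, 0]) cube([34, 34, 368]);
translate([357, 0, 0]) {
  cube([5910, 172, 2460]);
  translate([0, 3208, 0]) cube([5910, 172, 2460]);
  translate([0, 172, 0]) cube([172, 3036, 2460]);
  translate([5738, 172, 0]) cube([172, 3036, 2460]);
}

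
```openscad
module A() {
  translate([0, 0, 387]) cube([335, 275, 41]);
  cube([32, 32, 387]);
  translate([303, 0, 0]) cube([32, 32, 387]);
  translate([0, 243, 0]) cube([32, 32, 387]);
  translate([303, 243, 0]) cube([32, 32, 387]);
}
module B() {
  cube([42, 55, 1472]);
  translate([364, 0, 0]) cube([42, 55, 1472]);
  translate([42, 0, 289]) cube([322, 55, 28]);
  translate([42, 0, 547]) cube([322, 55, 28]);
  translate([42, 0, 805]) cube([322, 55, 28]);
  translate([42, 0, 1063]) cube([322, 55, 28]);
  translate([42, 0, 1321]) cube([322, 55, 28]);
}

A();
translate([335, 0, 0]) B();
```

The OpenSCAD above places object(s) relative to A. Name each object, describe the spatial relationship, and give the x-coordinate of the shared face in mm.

The stool's +x face and the ladder's −x face are both at x = 335 mm.

A is a stool. B is a ladder. The ladder is against the stool's +x side, with their −y faces flush. The x-coordinate of the shared face is 335 mm.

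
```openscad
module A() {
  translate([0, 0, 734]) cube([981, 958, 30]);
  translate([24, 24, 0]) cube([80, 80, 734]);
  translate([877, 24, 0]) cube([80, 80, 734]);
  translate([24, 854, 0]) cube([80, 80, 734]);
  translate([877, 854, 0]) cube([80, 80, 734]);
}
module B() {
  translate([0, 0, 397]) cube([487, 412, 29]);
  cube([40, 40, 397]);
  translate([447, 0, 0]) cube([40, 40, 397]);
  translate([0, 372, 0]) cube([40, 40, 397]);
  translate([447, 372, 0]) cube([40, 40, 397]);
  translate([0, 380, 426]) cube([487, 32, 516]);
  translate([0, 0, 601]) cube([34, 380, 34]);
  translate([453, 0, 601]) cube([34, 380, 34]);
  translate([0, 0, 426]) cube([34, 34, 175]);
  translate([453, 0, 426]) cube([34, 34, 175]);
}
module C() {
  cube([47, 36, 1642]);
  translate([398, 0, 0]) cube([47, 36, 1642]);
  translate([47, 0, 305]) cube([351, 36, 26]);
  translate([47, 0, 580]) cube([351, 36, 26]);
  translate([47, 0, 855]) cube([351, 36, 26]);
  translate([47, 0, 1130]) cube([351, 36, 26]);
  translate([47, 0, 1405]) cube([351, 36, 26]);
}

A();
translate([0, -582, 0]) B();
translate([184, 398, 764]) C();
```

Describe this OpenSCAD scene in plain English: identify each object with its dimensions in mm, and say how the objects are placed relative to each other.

A is a table: top 981 mm (x) × 958 mm (y), 30 mm thick, upper face at z = 764 mm, on four 80×80 mm square legs, each inset 24 mm from the nearest pair of top edges, running from z = 0 to the bottom of the top.

B is a chair. The seat is a 487×412×29 mm slab with its top at z = 426 mm, on four 40×40 mm corner legs (flush with the seat edges, standing on z = 0). A flat backrest 32 mm thick, 516 mm tall, spans the full seat width and rises from the seat top along its +y edge, rear face flush with the rear of the seat. Two armrests of 34×34 mm section run along each side from the seat's front edge to the front of the backrest, top faces 209 mm above the seat top and outer faces flush with the seat's x-edges; a 34×34 mm post under the front of each armrest stands on the seat at the front corner.

C is a wooden ladder with two side rails of 47×36 mm section and 1642 mm height, set 445 mm apart overall. Between them run 5 rectangular rungs (36 mm deep, 26 mm thick), front faces flush with the rails' −y face. The bottom of the first rung is 305 mm above the floor and each subsequent rung is 275 mm higher than the one below.

The chair is on the floor beside the table on its −y side. The ladder is on top of the table.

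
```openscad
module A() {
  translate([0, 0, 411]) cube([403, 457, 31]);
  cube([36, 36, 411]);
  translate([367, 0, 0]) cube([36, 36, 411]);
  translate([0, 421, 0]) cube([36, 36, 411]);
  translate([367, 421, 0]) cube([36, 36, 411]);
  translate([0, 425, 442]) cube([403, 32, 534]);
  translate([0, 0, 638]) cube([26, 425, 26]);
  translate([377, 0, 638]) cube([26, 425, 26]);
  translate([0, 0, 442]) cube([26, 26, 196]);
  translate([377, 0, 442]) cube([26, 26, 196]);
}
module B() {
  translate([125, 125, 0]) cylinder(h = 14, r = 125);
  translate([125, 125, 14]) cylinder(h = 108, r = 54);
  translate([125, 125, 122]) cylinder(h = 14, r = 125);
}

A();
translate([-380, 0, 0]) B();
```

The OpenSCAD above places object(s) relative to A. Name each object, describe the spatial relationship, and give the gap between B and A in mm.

A is a chair. B is a spool. The spool is on the floor beside the chair on its −x side. The gap between the spool and the chair is 130 mm.

The spool's nearest face is 130 mm from the chair's −x face.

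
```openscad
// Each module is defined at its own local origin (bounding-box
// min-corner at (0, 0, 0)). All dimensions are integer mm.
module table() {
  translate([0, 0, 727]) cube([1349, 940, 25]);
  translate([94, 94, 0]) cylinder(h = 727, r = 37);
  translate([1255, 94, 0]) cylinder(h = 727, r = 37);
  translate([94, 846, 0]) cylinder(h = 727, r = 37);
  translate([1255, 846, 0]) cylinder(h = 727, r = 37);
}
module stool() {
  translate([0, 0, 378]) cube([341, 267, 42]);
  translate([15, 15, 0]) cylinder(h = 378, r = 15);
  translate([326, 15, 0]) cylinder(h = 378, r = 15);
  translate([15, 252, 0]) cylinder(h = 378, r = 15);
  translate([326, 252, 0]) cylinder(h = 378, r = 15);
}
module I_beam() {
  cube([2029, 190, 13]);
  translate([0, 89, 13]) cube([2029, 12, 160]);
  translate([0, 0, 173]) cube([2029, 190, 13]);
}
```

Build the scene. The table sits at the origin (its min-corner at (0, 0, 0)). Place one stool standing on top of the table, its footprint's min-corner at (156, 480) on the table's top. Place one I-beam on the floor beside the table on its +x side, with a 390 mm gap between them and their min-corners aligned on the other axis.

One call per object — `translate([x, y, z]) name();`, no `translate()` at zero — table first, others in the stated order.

table();
translate([156, 480, 752]) stool();
translate([1739, 0, 0]) I_beam();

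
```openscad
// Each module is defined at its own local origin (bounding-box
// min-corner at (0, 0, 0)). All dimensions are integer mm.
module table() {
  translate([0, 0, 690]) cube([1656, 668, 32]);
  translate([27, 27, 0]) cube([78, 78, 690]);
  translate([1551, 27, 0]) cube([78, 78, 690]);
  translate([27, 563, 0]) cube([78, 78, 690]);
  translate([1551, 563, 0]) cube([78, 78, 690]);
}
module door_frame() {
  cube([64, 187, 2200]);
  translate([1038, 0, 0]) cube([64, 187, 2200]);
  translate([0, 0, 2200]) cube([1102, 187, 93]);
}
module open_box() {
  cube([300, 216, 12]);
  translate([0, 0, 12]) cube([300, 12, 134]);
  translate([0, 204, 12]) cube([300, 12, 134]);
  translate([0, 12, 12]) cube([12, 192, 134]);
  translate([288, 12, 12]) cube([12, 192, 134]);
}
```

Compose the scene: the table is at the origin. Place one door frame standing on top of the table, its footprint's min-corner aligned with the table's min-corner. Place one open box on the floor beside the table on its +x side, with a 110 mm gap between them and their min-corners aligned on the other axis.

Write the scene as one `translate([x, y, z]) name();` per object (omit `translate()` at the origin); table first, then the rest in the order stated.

table();
translate([0, 0, 722]) door_frame();
translate([1766, 0, 0]) open_box();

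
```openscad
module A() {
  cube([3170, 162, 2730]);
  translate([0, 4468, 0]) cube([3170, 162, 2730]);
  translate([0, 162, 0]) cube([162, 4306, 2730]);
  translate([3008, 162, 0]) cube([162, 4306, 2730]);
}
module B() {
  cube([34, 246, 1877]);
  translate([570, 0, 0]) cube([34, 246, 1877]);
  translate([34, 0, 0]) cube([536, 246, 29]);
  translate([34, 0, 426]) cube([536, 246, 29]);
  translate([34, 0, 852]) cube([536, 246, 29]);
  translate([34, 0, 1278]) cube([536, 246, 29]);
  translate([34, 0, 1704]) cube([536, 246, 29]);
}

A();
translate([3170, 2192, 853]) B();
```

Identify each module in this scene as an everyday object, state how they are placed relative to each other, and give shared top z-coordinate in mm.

Both tops at z = 2730 mm.

A is a house frame. B is a bookshelf. The bookshelf is beside the house frame with their tops flush at z = 2730. The shared top z-coordinate is 2730 mm.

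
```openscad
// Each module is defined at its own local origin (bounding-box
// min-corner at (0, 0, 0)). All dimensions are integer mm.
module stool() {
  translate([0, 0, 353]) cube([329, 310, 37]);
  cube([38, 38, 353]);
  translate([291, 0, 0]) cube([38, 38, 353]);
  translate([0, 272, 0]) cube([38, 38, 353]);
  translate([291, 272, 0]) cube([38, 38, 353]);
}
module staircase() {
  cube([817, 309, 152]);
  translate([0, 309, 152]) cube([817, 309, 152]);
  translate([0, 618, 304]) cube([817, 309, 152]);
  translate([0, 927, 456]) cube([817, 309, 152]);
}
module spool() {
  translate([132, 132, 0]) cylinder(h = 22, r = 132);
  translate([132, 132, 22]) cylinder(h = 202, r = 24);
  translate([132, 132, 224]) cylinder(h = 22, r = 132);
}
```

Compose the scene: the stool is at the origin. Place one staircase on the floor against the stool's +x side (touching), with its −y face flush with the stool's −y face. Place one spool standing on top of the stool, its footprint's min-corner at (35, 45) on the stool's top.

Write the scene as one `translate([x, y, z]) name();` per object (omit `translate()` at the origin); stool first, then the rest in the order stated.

stool();
translate([329, 0, 0]) staircase();
translate([35, 45, 390]) spool();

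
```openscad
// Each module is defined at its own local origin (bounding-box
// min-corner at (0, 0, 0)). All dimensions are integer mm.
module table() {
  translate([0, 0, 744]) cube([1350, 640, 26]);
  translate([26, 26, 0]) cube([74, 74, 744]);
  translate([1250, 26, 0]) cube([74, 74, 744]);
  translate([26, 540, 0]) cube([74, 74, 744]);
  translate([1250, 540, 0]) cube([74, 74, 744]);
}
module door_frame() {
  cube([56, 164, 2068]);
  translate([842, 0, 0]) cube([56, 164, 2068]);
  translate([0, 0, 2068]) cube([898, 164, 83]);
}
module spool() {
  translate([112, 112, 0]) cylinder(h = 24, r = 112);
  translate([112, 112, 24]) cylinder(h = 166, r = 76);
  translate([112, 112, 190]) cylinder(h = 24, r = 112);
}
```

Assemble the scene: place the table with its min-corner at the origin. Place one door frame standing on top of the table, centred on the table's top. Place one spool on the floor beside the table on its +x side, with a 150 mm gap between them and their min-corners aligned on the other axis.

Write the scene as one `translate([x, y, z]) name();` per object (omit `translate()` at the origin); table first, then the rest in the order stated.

table();
translate([226, 238, 770]) door_frame();
translate([1500, 0, 0]) spool();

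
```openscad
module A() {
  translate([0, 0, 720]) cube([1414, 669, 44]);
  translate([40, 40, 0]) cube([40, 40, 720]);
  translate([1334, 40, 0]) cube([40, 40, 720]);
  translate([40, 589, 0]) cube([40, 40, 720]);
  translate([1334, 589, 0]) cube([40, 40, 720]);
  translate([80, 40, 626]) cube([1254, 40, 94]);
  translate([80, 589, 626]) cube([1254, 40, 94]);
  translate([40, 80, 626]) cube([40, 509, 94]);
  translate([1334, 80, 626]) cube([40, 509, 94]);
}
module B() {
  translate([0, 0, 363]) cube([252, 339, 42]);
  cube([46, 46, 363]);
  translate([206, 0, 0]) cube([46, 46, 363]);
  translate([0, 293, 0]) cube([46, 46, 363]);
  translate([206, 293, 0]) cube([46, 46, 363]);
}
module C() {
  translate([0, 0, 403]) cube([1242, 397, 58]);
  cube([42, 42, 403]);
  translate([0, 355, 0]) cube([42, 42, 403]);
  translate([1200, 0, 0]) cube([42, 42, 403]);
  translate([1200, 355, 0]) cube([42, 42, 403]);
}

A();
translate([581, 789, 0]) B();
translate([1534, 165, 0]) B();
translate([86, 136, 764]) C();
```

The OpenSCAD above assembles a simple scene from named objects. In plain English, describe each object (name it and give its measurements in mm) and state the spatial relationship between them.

A is a table with a 1414×669 mm rectangular top, 44 mm thick, top surface at z = 764 mm, supported by four 40×40 mm square legs, each inset 40 mm from the nearest pair of top edges, running from the floor. Four apron rails, 40 mm thick and 94 mm tall, run between adjacent legs with their top edges flush with the underside of the top and their outer faces flush with the legs' outer faces.

B is a simple wooden stool: a rectangular seat 252 mm (x) by 339 mm (y), 42 mm thick, top face at z = 405 mm, on four square legs, each 46×46 mm in cross-section. The legs rest on z = 0, each flush with a corner of the seat.

C is a long wooden bench with a 1242 mm (x) × 397 mm (y) seat, 58 mm thick, its top surface 461 mm above the floor. Four 42 mm square legs at the seat corners, flush with the edges, run from z = 0 to the seat underside.

Two stools sit around the table at the +y, +x sides. The bench is on top of the table, centred.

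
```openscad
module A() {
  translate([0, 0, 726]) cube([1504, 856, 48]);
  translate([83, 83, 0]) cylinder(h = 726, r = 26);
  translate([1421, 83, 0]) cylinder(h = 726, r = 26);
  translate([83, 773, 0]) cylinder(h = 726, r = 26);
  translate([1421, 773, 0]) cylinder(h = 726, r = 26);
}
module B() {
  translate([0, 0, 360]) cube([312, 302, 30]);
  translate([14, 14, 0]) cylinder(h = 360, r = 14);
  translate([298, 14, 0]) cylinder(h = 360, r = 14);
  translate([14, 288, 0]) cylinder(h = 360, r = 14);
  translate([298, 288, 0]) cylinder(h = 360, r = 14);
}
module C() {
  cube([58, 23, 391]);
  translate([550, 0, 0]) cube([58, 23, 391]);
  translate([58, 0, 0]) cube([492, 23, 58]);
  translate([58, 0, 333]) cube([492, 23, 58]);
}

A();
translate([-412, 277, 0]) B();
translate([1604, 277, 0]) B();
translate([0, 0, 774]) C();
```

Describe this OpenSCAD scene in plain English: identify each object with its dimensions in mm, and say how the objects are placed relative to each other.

A is a rectangular dining table. The top is 1504×856×48 mm with its upper surface at z = 774 mm. It stands on four round legs of 52 mm diameter, each leg's bounding box inset 57 mm from the nearest pair of top edges, running from the floor to the underside of the top.

B is a simple wooden stool: a rectangular seat 312 mm (x) by 302 mm (y), 30 mm thick, top face at z = 390 mm, on four round legs, each 28 mm in diameter. The legs rest on z = 0, each leg's axis is inset half a diameter from the nearest pair of seat edges (so the leg's bounding box is flush with the corner).

C is a rectangular picture frame lying in the x–z plane (depth along y). The opening is 492 mm wide (x) by 275 mm tall (z), surrounded by a border 58 mm wide on all four sides. The frame is 23 mm deep and is made of two full-height vertical stiles with two horizontal rails fitted between them.

Two stools sit around the table at the −x, +x sides. The picture frame is on top of the table.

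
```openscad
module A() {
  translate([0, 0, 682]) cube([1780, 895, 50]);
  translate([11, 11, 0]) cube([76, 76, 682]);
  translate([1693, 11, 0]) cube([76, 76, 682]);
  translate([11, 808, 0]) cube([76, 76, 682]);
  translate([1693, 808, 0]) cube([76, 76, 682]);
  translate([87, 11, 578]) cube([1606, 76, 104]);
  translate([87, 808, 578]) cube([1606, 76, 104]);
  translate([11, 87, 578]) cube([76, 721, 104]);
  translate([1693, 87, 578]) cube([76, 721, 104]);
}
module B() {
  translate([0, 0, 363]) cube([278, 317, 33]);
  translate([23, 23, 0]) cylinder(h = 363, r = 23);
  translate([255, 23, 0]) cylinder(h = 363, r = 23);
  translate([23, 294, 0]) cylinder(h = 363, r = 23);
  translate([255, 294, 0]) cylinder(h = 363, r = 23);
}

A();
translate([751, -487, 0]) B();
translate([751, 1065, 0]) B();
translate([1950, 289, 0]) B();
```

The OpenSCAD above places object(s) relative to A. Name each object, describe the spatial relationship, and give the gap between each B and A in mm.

Each stool's nearest face is 170 mm from the table's bounding box.

A is a table. B is a stool. Three stools sit around the table at the −y, +y, +x sides. The gap between each stool and the table is 170 mm.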